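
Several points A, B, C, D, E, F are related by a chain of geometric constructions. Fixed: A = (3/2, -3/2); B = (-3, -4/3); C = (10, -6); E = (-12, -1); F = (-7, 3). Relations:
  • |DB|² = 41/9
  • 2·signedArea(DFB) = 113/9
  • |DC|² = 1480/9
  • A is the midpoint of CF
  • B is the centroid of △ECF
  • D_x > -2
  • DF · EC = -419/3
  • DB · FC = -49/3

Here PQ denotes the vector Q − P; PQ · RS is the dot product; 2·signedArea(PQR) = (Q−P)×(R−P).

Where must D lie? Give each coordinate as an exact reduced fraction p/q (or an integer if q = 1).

1. D_x = -4/3  [DF · EC = -419/3 ∩ 2·signedArea(DFB) = 113/9]
2. D_y = 0  [DF · EC = -419/3 ∩ 2·signedArea(DFB) = 113/9]
   → D = (-4/3, 0)

D = (-4/3, 0)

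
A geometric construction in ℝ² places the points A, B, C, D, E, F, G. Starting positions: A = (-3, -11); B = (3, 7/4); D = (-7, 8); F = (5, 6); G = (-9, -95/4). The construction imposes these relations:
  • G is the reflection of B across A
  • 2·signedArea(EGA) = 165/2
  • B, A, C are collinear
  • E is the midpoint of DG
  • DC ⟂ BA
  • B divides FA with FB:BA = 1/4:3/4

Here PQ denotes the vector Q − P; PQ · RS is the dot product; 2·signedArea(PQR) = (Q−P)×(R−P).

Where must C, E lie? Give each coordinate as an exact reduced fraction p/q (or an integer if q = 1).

C = (1269/353, 1064/353)
E = (-8, -63/8)

1. C_x = 1269/353  [B, A, C are collinear ∩ DC ⟂ BA]
2. C_y = 1064/353  [B, A, C are collinear ∩ DC ⟂ BA]
   → C = (1269/353, 1064/353)
3. E_x = -8  [E is the midpoint of DG]
4. E_y = -63/8  [E is the midpoint of DG]
   → E = (-8, -63/8)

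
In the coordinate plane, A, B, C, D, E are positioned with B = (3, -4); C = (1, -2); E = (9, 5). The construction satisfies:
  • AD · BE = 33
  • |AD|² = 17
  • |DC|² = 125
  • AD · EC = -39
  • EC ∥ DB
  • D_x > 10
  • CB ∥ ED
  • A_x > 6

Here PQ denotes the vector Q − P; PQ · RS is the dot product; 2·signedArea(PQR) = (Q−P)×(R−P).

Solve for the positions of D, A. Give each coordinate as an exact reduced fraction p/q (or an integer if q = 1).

1. D_x = 11  [EC ∥ DB ∩ CB ∥ ED]
2. D_y = 3  [EC ∥ DB ∩ CB ∥ ED]
   → D = (11, 3)
3. A_x = 7  [AD · BE = 33 ∩ AD · EC = -39]
4. A_y = 2  [AD · BE = 33 ∩ AD · EC = -39]
   → A = (7, 2)

A = (7, 2)
D = (11, 3)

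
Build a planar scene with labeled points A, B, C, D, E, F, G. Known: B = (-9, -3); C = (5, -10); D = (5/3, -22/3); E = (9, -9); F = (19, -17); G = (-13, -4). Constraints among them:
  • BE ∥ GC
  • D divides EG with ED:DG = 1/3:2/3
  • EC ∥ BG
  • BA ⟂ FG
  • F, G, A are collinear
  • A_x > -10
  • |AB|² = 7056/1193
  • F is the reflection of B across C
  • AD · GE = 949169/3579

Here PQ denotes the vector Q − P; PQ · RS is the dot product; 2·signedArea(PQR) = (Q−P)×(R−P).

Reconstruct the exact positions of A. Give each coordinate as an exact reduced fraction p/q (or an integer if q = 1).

1. A_x = -11829/1193  [F, G, A are collinear ∩ BA ⟂ FG]
2. A_y = -6267/1193  [F, G, A are collinear ∩ BA ⟂ FG]
   → A = (-11829/1193, -6267/1193)

A = (-11829/1193, -6267/1193)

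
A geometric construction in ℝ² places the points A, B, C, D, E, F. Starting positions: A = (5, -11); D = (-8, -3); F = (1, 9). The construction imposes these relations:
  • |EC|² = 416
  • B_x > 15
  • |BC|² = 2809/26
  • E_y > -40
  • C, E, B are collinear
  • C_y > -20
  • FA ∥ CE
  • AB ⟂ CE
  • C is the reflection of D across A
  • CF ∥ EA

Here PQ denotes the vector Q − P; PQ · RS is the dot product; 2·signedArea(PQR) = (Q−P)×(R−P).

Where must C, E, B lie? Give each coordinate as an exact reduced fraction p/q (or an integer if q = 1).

1. C_x = 18  [C is the reflection of D across A]
2. C_y = -19  [C is the reflection of D across A]
   → C = (18, -19)
3. E_x = 22  [CF ∥ EA ∩ FA ∥ CE]
4. E_y = -39  [CF ∥ EA ∩ FA ∥ CE]
   → E = (22, -39)
5. B_x = 415/26  [C, E, B are collinear ∩ AB ⟂ CE]
6. B_y = -229/26  [C, E, B are collinear ∩ AB ⟂ CE]
   → B = (415/26, -229/26)

B = (415/26, -229/26)
C = (18, -19)
E = (22, -39)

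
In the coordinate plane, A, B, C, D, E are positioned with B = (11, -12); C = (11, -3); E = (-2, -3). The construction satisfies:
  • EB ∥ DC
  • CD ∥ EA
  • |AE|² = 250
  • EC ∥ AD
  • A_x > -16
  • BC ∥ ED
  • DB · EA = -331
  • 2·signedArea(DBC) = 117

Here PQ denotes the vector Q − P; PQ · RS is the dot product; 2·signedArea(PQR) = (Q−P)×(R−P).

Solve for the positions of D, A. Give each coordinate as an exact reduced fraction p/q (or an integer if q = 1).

A = (-15, 6)
D = (-2, 6)

1. D_x = -2  [EB ∥ DC ∩ BC ∥ ED]
2. D_y = 6  [EB ∥ DC ∩ BC ∥ ED]
   → D = (-2, 6)
3. A_x = -15  [EC ∥ AD ∩ CD ∥ EA]
4. A_y = 6  [EC ∥ AD ∩ CD ∥ EA]
   → A = (-15, 6)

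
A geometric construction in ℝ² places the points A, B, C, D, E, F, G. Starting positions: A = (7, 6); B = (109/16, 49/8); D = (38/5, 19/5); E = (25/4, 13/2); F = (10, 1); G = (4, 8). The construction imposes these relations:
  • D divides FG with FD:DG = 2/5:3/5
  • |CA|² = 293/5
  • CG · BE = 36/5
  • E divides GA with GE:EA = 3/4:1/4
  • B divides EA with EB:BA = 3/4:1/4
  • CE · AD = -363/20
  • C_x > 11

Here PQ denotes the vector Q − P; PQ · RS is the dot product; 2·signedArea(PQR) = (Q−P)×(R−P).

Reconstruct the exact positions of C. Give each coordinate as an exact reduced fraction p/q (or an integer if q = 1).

C = (56/5, -2/5)

1. C_x = 56/5  [CE · AD = -363/20 ∩ CG · BE = 36/5]
2. C_y = -2/5  [CE · AD = -363/20 ∩ CG · BE = 36/5]
   → C = (56/5, -2/5)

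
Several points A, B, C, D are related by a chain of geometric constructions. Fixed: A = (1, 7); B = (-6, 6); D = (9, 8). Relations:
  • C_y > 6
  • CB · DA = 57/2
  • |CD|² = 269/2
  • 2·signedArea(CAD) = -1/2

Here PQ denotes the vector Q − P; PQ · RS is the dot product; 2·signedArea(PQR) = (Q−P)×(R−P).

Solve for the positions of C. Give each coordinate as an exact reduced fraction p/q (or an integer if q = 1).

1. C_x = -5/2  [CB · DA = 57/2 ∩ 2·signedArea(CAD) = -1/2]
2. C_y = 13/2  [CB · DA = 57/2 ∩ 2·signedArea(CAD) = -1/2]
   → C = (-5/2, 13/2)

C = (-5/2, 13/2)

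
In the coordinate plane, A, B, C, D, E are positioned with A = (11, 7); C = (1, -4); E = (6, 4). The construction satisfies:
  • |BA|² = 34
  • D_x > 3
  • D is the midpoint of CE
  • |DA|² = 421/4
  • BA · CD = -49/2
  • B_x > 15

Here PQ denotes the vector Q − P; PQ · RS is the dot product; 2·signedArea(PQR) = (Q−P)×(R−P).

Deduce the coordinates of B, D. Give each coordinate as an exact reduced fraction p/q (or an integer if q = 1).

1. D_x = 7/2  [D is the midpoint of CE]
2. D_y = 0  [D is the midpoint of CE]
   → D = (7/2, 0)
3. B_x = 16  [line -5/2·x + -4·y + 80 = 0 ∩ |BA|² = 34]
4. B_y = 10  [line -5/2·x + -4·y + 80 = 0 ∩ |BA|² = 34]
   → B = (16, 10)

B = (16, 10)
D = (7/2, 0)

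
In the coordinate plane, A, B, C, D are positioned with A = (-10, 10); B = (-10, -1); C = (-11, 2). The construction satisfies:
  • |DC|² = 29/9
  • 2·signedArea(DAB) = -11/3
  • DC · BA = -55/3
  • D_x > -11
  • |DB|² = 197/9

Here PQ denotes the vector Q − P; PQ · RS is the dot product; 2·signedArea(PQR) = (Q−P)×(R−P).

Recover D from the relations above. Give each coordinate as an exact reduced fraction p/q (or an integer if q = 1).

1. D_x = -31/3  [DC · BA = -55/3 ∩ 2·signedArea(DAB) = -11/3]
2. D_y = 11/3  [DC · BA = -55/3 ∩ 2·signedArea(DAB) = -11/3]
   → D = (-31/3, 11/3)

D = (-31/3, 11/3)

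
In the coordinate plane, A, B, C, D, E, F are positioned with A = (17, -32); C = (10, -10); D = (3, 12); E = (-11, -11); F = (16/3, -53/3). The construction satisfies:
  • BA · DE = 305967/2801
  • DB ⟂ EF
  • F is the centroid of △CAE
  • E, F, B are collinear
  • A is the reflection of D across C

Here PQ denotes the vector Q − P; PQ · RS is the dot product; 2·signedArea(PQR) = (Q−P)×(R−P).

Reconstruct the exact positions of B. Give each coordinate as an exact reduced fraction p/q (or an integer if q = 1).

1. B_x = -19737/2801  [E, F, B are collinear ∩ DB ⟂ EF]
2. B_y = -35331/2801  [E, F, B are collinear ∩ DB ⟂ EF]
   → B = (-19737/2801, -35331/2801)

B = (-19737/2801, -35331/2801)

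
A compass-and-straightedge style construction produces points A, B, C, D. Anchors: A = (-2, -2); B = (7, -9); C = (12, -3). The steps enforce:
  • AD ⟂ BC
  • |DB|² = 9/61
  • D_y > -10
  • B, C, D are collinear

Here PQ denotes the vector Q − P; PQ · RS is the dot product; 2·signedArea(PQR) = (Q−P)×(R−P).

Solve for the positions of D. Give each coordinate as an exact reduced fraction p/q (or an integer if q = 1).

D = (412/61, -567/61)

1. D_x = 412/61  [B, C, D are collinear ∩ AD ⟂ BC]
2. D_y = -567/61  [B, C, D are collinear ∩ AD ⟂ BC]
   → D = (412/61, -567/61)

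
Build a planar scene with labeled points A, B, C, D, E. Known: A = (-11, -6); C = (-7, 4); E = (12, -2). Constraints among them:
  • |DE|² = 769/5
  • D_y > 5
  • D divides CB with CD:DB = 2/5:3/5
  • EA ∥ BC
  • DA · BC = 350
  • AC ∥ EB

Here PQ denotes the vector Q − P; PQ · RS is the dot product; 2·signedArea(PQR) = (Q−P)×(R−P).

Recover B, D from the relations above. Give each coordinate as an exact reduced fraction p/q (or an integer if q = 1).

1. B_x = 16  [EA ∥ BC ∩ AC ∥ EB]
2. B_y = 8  [EA ∥ BC ∩ AC ∥ EB]
   → B = (16, 8)
3. D_x = 11/5  [D divides CB with CD:DB = 2/5:3/5]
4. D_y = 28/5  [D divides CB with CD:DB = 2/5:3/5]
   → D = (11/5, 28/5)

B = (16, 8)
D = (11/5, 28/5)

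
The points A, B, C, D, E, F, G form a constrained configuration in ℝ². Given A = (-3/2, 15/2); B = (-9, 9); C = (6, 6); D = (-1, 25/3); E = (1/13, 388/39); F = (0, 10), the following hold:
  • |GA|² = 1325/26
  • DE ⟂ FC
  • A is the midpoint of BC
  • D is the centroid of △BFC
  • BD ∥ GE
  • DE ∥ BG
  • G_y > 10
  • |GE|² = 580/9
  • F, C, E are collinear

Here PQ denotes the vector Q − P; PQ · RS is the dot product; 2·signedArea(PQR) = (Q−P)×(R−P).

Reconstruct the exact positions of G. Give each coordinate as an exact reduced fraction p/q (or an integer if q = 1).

G = (-103/13, 138/13)

1. G_x = -103/13  [BD ∥ GE ∩ DE ∥ BG]
2. G_y = 138/13  [BD ∥ GE ∩ DE ∥ BG]
   → G = (-103/13, 138/13)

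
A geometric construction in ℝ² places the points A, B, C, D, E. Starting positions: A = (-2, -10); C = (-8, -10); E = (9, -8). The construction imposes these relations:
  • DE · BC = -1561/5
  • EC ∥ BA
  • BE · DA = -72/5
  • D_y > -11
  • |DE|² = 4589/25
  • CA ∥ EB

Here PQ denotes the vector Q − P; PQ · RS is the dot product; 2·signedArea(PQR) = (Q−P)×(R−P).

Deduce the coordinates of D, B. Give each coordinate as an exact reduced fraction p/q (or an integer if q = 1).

B = (15, -8)
D = (-22/5, -10)

1. B_x = 15  [EC ∥ BA ∩ CA ∥ EB]
2. B_y = -8  [EC ∥ BA ∩ CA ∥ EB]
   → B = (15, -8)
3. D_x = -22/5  [DE · BC = -1561/5 ∩ BE · DA = -72/5]
4. D_y = -10  [DE · BC = -1561/5 ∩ BE · DA = -72/5]
   → D = (-22/5, -10)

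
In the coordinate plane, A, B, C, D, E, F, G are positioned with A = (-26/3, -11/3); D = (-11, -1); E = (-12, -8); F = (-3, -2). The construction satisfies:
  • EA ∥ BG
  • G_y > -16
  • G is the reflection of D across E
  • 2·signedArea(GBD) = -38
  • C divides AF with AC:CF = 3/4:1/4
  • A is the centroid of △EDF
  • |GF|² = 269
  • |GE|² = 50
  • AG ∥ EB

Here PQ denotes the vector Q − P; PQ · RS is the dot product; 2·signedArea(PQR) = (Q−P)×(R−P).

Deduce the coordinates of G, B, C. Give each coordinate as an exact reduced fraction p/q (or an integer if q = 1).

B = (-49/3, -58/3)
C = (-53/12, -29/12)
G = (-13, -15)

1. G_x = -13  [G is the reflection of D across E]
2. G_y = -15  [G is the reflection of D across E]
   → G = (-13, -15)
3. B_x = -49/3  [EA ∥ BG ∩ AG ∥ EB]
4. B_y = -58/3  [EA ∥ BG ∩ AG ∥ EB]
   → B = (-49/3, -58/3)
5. C_x = -53/12  [C divides AF with AC:CF = 3/4:1/4]
6. C_y = -29/12  [C divides AF with AC:CF = 3/4:1/4]
   → C = (-53/12, -29/12)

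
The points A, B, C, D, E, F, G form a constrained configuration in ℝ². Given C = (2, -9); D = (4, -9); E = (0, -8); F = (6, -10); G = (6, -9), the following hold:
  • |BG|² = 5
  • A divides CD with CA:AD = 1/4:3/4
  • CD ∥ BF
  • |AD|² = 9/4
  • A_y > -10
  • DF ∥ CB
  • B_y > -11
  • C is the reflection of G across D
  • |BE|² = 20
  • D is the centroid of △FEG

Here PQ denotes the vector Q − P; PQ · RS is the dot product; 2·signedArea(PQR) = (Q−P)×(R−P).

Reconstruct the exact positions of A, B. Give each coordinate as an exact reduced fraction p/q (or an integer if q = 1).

A = (5/2, -9)
B = (4, -10)

1. A_x = 5/2  [A divides CD with CA:AD = 1/4:3/4]
2. A_y = -9  [A divides CD with CA:AD = 1/4:3/4]
   → A = (5/2, -9)
3. B_x = 4  [CD ∥ BF ∩ DF ∥ CB]
4. B_y = -10  [CD ∥ BF ∩ DF ∥ CB]
   → B = (4, -10)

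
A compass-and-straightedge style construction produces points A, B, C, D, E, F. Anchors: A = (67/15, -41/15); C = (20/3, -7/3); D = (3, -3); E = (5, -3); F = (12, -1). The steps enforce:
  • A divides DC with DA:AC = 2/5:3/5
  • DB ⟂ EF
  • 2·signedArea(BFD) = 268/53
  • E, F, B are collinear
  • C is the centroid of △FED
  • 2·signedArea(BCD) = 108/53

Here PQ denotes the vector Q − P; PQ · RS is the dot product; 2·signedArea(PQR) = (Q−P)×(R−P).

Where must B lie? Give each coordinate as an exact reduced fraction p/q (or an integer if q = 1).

1. B_x = 167/53  [E, F, B are collinear ∩ DB ⟂ EF]
2. B_y = -187/53  [E, F, B are collinear ∩ DB ⟂ EF]
   → B = (167/53, -187/53)

B = (167/53, -187/53)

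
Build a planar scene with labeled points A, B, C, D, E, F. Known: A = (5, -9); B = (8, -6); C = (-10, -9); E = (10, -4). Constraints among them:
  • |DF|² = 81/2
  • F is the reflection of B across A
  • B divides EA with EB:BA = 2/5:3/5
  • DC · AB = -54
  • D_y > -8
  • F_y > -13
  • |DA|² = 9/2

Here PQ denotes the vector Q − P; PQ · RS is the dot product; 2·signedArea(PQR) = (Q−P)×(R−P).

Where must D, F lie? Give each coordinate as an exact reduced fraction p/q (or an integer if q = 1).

D = (13/2, -15/2)
F = (2, -12)

1. D_x = 13/2  [line -3·x + -3·y + -3 = 0 ∩ |DA|² = 9/2]
2. D_y = -15/2  [line -3·x + -3·y + -3 = 0 ∩ |DA|² = 9/2]
   → D = (13/2, -15/2)
3. F_x = 2  [F is the reflection of B across A]
4. F_y = -12  [F is the reflection of B across A]
   → F = (2, -12)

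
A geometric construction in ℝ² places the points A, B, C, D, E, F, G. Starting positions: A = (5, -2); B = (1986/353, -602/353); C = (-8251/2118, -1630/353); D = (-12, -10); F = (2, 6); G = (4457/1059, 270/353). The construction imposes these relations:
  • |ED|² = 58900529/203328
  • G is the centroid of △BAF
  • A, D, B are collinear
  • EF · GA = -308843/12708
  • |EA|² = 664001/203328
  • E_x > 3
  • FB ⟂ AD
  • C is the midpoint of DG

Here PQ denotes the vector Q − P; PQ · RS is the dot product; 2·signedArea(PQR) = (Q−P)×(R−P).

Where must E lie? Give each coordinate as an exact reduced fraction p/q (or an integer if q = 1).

1. E_x = 27497/8472  [line -838/1059·x + 976/353·y + 118139/12708 = 0 ∩ |ED|² = 58900529/203328]
2. E_y = -859/353  [line -838/1059·x + 976/353·y + 118139/12708 = 0 ∩ |ED|² = 58900529/203328]
   → E = (27497/8472, -859/353)

E = (27497/8472, -859/353)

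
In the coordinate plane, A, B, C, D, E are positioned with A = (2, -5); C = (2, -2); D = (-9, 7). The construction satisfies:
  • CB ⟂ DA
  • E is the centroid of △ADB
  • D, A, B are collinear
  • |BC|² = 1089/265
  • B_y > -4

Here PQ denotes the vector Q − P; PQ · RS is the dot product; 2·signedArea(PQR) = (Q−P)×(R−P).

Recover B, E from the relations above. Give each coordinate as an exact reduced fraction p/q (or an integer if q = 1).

1. B_x = 134/265  [D, A, B are collinear ∩ CB ⟂ DA]
2. B_y = -893/265  [D, A, B are collinear ∩ CB ⟂ DA]
   → B = (134/265, -893/265)
3. E_x = -1721/795  [E is the centroid of △ADB]
4. E_y = -121/265  [E is the centroid of △ADB]
   → E = (-1721/795, -121/265)

B = (134/265, -893/265)
E = (-1721/795, -121/265)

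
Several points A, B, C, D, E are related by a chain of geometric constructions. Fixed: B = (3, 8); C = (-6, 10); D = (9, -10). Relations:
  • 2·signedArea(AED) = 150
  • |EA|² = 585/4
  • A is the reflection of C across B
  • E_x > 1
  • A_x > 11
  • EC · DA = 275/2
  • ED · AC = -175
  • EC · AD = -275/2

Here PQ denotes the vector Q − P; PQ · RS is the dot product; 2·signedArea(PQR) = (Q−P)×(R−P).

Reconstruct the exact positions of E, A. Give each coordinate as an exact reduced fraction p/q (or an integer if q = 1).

1. A_x = 12  [A is the reflection of C across B]
2. A_y = 6  [A is the reflection of C across B]
   → A = (12, 6)
3. E_x = 3/2  [EC · AD = -275/2 ∩ ED · AC = -175]
4. E_y = 0  [EC · AD = -275/2 ∩ ED · AC = -175]
   → E = (3/2, 0)

A = (12, 6)
E = (3/2, 0)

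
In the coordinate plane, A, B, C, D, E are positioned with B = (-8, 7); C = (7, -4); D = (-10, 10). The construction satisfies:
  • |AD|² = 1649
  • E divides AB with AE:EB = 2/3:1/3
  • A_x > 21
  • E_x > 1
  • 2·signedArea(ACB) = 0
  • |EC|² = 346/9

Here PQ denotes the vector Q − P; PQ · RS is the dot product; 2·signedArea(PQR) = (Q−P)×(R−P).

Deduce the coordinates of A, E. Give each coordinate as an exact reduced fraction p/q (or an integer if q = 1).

1. A_x = 22  [line -11·x + -15·y + 17 = 0 ∩ |AD|² = 1649]
2. A_y = -15  [line -11·x + -15·y + 17 = 0 ∩ |AD|² = 1649]
   → A = (22, -15)
3. E_x = 2  [E divides AB with AE:EB = 2/3:1/3]
4. E_y = -1/3  [E divides AB with AE:EB = 2/3:1/3]
   → E = (2, -1/3)

A = (22, -15)
E = (2, -1/3)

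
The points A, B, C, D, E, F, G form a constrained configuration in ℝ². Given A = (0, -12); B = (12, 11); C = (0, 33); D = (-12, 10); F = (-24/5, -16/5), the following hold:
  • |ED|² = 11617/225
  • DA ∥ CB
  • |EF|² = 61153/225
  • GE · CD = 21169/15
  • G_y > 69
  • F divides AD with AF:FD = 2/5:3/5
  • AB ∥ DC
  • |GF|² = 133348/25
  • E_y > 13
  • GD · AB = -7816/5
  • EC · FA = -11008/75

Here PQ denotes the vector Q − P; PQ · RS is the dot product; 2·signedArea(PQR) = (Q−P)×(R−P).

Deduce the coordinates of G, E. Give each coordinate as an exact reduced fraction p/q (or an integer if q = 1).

1. G_x = 24/5  [line -12·x + -23·y + 8246/5 = 0 ∩ |GF|² = 133348/25]
2. G_y = 346/5  [line -12·x + -23·y + 8246/5 = 0 ∩ |GF|² = 133348/25]
   → G = (24/5, 346/5)
3. E_x = -28/5  [GE · CD = 21169/15 ∩ EC · FA = -11008/75]
4. E_y = 199/15  [GE · CD = 21169/15 ∩ EC · FA = -11008/75]
   → E = (-28/5, 199/15)

E = (-28/5, 199/15)
G = (24/5, 346/5)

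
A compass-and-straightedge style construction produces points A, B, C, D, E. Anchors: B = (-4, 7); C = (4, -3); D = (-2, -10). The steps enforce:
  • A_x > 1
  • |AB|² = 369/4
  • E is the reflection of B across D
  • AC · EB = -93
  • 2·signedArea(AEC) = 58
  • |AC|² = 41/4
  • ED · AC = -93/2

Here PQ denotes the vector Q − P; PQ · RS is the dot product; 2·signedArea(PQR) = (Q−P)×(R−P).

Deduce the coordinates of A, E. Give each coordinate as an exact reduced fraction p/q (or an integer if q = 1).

A = (2, -1/2)
E = (0, -27)

1. E_x = 0  [E is the reflection of B across D]
2. E_y = -27  [E is the reflection of B across D]
   → E = (0, -27)
3. A_x = 2  [AC · EB = -93 ∩ 2·signedArea(AEC) = 58]
4. A_y = -1/2  [AC · EB = -93 ∩ 2·signedArea(AEC) = 58]
   → A = (2, -1/2)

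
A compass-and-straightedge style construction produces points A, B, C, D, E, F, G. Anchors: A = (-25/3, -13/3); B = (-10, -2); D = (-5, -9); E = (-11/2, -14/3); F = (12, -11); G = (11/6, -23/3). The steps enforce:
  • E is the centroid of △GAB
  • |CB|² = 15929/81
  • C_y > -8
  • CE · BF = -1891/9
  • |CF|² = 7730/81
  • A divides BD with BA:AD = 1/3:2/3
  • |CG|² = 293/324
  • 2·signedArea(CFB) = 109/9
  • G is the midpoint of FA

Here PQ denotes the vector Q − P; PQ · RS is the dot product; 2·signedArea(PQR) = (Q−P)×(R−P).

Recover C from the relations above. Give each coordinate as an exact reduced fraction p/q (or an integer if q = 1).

1. C_x = 25/9  [CE · BF = -1891/9 ∩ 2·signedArea(CFB) = 109/9]
2. C_y = -70/9  [CE · BF = -1891/9 ∩ 2·signedArea(CFB) = 109/9]
   → C = (25/9, -70/9)

C = (25/9, -70/9)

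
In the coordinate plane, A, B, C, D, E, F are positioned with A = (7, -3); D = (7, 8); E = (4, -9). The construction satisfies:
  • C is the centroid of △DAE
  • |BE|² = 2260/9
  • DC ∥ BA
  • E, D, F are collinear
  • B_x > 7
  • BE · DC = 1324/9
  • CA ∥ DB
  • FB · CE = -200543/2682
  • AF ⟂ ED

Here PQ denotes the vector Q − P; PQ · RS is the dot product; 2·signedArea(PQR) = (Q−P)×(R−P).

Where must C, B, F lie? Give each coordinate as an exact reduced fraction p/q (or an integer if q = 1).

1. C_x = 6  [C is the centroid of △DAE]
2. C_y = -4/3  [C is the centroid of △DAE]
   → C = (6, -4/3)
3. B_x = 8  [DC ∥ BA ∩ CA ∥ DB]
4. B_y = 19/3  [DC ∥ BA ∩ CA ∥ DB]
   → B = (8, 19/3)
5. F_x = 1525/298  [E, D, F are collinear ∩ AF ⟂ ED]
6. F_y = -795/298  [E, D, F are collinear ∩ AF ⟂ ED]
   → F = (1525/298, -795/298)

B = (8, 19/3)
C = (6, -4/3)
F = (1525/298, -795/298)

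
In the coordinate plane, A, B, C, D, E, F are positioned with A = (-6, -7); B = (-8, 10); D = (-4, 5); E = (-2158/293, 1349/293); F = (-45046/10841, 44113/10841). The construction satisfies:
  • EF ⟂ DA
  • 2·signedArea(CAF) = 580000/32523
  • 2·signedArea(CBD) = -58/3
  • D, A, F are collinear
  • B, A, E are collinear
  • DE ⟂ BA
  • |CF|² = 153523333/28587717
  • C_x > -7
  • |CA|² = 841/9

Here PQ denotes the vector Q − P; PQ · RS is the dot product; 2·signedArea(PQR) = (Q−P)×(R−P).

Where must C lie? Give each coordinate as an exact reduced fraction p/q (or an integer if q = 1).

C = (-6, 8/3)

1. C_x = -6  [2·signedArea(CAF) = 580000/32523 ∩ 2·signedArea(CBD) = -58/3]
2. C_y = 8/3  [2·signedArea(CAF) = 580000/32523 ∩ 2·signedArea(CBD) = -58/3]
   → C = (-6, 8/3)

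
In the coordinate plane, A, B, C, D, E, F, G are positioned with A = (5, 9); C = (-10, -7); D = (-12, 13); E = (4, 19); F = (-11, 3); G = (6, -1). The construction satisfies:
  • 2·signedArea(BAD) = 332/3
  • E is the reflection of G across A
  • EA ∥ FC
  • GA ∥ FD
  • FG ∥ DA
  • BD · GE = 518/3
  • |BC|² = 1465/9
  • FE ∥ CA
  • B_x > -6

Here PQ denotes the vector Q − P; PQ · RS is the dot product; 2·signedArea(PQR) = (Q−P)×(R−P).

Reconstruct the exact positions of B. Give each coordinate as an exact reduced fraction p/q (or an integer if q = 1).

1. B_x = -17/3  [2·signedArea(BAD) = 332/3 ∩ BD · GE = 518/3]
2. B_y = 5  [2·signedArea(BAD) = 332/3 ∩ BD · GE = 518/3]
   → B = (-17/3, 5)

B = (-17/3, 5)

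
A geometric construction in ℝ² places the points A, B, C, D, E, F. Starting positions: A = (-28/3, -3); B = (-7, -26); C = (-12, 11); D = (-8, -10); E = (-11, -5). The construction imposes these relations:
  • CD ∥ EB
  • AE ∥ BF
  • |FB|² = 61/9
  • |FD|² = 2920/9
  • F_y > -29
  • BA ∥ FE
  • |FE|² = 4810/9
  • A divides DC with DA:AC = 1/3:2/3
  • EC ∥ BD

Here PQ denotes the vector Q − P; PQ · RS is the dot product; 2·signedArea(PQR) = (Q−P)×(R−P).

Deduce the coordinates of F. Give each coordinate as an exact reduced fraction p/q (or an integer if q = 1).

F = (-26/3, -28)

1. F_x = -26/3  [BA ∥ FE ∩ AE ∥ BF]
2. F_y = -28  [BA ∥ FE ∩ AE ∥ BF]
   → F = (-26/3, -28)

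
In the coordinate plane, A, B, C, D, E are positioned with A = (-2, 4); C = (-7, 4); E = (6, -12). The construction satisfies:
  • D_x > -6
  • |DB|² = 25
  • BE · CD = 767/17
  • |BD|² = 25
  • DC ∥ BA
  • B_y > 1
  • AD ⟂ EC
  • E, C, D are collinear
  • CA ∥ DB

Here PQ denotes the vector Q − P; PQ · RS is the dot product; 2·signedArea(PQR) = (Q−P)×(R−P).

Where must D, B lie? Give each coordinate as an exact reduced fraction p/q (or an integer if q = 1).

B = (-1/85, 132/85)
D = (-426/85, 132/85)

1. D_x = -426/85  [E, C, D are collinear ∩ AD ⟂ EC]
2. D_y = 132/85  [E, C, D are collinear ∩ AD ⟂ EC]
   → D = (-426/85, 132/85)
3. B_x = -1/85  [DC ∥ BA ∩ CA ∥ DB]
4. B_y = 132/85  [DC ∥ BA ∩ CA ∥ DB]
   → B = (-1/85, 132/85)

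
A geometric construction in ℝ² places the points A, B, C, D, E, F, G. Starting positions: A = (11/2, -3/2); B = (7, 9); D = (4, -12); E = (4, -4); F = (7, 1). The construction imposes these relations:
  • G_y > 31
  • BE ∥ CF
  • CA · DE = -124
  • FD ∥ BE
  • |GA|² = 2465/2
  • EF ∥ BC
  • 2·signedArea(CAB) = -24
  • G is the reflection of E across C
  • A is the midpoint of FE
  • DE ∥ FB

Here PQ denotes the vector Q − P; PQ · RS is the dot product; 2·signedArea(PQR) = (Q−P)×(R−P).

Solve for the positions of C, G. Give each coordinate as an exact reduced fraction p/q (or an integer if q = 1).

1. C_x = 10  [BE ∥ CF ∩ EF ∥ BC]
2. C_y = 14  [BE ∥ CF ∩ EF ∥ BC]
   → C = (10, 14)
3. G_x = 16  [G is the reflection of E across C]
4. G_y = 32  [G is the reflection of E across C]
   → G = (16, 32)

C = (10, 14)
G = (16, 32)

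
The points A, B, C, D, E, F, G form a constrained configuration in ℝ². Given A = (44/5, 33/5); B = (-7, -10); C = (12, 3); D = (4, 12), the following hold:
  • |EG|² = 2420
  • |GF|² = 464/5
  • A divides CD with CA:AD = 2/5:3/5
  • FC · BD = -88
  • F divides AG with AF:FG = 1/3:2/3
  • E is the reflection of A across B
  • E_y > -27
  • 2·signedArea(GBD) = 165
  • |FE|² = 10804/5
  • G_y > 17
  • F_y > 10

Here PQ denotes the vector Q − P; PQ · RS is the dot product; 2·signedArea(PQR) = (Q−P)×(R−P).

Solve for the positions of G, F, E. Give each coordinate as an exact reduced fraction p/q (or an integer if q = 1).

1. E_x = -114/5  [E is the reflection of A across B]
2. E_y = -133/5  [E is the reflection of A across B]
   → E = (-114/5, -133/5)
3. G_x = -4/5  [line -22·x + 11·y + -209 = 0 ∩ |EG|² = 2420]
4. G_y = 87/5  [line -22·x + 11·y + -209 = 0 ∩ |EG|² = 2420]
   → G = (-4/5, 87/5)
5. F_x = 28/5  [F divides AG with AF:FG = 1/3:2/3]
6. F_y = 51/5  [F divides AG with AF:FG = 1/3:2/3]
   → F = (28/5, 51/5)

E = (-114/5, -133/5)
F = (28/5, 51/5)
G = (-4/5, 87/5)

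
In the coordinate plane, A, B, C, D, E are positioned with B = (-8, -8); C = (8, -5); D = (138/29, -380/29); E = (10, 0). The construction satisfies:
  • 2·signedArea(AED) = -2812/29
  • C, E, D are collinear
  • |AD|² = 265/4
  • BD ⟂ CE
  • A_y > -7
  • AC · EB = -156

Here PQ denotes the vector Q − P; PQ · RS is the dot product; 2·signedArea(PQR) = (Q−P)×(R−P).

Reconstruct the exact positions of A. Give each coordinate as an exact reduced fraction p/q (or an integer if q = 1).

A = (0, -13/2)

1. A_x = 0  [2·signedArea(AED) = -2812/29 ∩ AC · EB = -156]
2. A_y = -13/2  [2·signedArea(AED) = -2812/29 ∩ AC · EB = -156]
   → A = (0, -13/2)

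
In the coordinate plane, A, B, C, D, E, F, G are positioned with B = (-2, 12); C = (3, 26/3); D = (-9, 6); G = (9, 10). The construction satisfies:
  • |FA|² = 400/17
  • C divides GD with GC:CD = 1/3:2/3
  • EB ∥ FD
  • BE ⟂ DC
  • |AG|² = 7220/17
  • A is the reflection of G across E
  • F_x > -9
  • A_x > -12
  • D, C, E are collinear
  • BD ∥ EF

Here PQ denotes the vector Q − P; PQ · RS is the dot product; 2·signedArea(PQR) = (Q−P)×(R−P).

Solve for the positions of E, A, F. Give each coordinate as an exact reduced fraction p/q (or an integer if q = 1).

A = (-189/17, 94/17)
E = (-18/17, 132/17)
F = (-137/17, 30/17)

1. E_x = -18/17  [D, C, E are collinear ∩ BE ⟂ DC]
2. E_y = 132/17  [D, C, E are collinear ∩ BE ⟂ DC]
   → E = (-18/17, 132/17)
3. A_x = -189/17  [A is the reflection of G across E]
4. A_y = 94/17  [A is the reflection of G across E]
   → A = (-189/17, 94/17)
5. F_x = -137/17  [EB ∥ FD ∩ BD ∥ EF]
6. F_y = 30/17  [EB ∥ FD ∩ BD ∥ EF]
   → F = (-137/17, 30/17)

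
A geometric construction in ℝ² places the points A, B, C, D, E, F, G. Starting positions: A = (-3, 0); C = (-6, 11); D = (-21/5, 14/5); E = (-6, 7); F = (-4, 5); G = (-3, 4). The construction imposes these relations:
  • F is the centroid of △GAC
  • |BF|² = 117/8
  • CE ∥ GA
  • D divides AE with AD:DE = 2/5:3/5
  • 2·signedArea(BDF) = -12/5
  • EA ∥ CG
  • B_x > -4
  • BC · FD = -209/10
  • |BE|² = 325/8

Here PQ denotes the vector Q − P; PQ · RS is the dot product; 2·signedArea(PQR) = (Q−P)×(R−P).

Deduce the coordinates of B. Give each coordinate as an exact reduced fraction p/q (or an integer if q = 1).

B = (-13/4, 5/4)

1. B_x = -13/4  [2·signedArea(BDF) = -12/5 ∩ BC · FD = -209/10]
2. B_y = 5/4  [2·signedArea(BDF) = -12/5 ∩ BC · FD = -209/10]
   → B = (-13/4, 5/4)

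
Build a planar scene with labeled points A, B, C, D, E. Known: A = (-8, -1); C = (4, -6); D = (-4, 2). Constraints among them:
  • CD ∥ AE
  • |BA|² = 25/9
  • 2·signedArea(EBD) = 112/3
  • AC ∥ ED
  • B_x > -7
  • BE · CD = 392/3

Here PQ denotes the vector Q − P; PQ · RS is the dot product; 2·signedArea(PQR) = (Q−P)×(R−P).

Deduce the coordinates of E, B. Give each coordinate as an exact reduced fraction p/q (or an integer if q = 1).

1. E_x = -16  [AC ∥ ED ∩ CD ∥ AE]
2. E_y = 7  [AC ∥ ED ∩ CD ∥ AE]
   → E = (-16, 7)
3. B_x = -20/3  [BE · CD = 392/3 ∩ 2·signedArea(EBD) = 112/3]
4. B_y = 0  [BE · CD = 392/3 ∩ 2·signedArea(EBD) = 112/3]
   → B = (-20/3, 0)

B = (-20/3, 0)
E = (-16, 7)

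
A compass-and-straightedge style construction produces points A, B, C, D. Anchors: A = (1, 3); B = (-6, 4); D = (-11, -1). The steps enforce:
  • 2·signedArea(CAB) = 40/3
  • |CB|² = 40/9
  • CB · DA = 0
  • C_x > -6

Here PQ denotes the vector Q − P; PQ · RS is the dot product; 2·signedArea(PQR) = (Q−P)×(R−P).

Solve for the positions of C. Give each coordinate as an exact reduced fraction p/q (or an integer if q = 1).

1. C_x = -16/3  [CB · DA = 0 ∩ 2·signedArea(CAB) = 40/3]
2. C_y = 2  [CB · DA = 0 ∩ 2·signedArea(CAB) = 40/3]
   → C = (-16/3, 2)

C = (-16/3, 2)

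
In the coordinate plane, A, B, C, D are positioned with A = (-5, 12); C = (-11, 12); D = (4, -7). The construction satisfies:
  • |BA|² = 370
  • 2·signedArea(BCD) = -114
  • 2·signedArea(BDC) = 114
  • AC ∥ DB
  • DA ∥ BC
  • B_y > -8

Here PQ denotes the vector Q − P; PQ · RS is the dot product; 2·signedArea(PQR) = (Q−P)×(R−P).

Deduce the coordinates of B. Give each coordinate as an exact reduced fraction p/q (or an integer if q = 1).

1. B_x = -2  [DA ∥ BC ∩ AC ∥ DB]
2. B_y = -7  [DA ∥ BC ∩ AC ∥ DB]
   → B = (-2, -7)

B = (-2, -7)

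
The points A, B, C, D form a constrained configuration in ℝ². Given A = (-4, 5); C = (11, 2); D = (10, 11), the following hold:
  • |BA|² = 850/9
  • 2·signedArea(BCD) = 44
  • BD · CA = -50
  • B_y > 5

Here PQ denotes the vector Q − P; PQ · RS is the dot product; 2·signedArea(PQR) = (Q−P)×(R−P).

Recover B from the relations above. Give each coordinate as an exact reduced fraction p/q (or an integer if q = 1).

B = (17/3, 6)

1. B_x = 17/3  [2·signedArea(BCD) = 44 ∩ BD · CA = -50]
2. B_y = 6  [2·signedArea(BCD) = 44 ∩ BD · CA = -50]
   → B = (17/3, 6)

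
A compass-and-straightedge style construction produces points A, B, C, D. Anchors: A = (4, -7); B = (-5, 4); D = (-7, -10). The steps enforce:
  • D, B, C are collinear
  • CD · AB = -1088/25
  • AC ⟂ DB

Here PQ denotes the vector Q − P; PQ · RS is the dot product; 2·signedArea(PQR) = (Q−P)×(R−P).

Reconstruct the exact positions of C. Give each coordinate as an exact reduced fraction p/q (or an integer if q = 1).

1. C_x = -159/25  [D, B, C are collinear ∩ AC ⟂ DB]
2. C_y = -138/25  [D, B, C are collinear ∩ AC ⟂ DB]
   → C = (-159/25, -138/25)

C = (-159/25, -138/25)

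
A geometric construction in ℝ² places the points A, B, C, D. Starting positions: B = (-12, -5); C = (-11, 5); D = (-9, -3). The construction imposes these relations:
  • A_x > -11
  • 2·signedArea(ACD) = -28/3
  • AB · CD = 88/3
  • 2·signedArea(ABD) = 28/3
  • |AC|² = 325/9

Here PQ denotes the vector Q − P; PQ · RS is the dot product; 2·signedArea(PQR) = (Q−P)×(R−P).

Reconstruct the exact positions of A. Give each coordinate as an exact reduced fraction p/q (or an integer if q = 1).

1. A_x = -32/3  [2·signedArea(ACD) = -28/3 ∩ 2·signedArea(ABD) = 28/3]
2. A_y = -1  [2·signedArea(ACD) = -28/3 ∩ 2·signedArea(ABD) = 28/3]
   → A = (-32/3, -1)

A = (-32/3, -1)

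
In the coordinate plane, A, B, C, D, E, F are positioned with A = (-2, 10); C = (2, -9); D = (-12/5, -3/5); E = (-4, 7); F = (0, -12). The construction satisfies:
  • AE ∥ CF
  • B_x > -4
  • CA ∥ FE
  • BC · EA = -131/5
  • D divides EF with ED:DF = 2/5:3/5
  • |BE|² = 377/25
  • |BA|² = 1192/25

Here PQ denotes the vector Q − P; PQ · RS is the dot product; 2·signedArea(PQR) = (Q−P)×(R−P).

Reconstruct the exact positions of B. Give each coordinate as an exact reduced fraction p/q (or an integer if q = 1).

1. B_x = -16/5  [line -2·x + -3·y + 16/5 = 0 ∩ |BE|² = 377/25]
2. B_y = 16/5  [line -2·x + -3·y + 16/5 = 0 ∩ |BE|² = 377/25]
   → B = (-16/5, 16/5)

B = (-16/5, 16/5)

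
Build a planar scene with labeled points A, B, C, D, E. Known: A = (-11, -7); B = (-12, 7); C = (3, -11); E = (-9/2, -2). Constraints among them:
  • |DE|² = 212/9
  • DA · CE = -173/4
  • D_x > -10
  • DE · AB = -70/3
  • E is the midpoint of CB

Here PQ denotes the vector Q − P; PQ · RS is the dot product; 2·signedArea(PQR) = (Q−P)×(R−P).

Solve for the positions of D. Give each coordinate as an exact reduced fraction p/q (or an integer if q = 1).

1. D_x = -55/6  [DE · AB = -70/3 ∩ DA · CE = -173/4]
2. D_y = -2/3  [DE · AB = -70/3 ∩ DA · CE = -173/4]
   → D = (-55/6, -2/3)

D = (-55/6, -2/3)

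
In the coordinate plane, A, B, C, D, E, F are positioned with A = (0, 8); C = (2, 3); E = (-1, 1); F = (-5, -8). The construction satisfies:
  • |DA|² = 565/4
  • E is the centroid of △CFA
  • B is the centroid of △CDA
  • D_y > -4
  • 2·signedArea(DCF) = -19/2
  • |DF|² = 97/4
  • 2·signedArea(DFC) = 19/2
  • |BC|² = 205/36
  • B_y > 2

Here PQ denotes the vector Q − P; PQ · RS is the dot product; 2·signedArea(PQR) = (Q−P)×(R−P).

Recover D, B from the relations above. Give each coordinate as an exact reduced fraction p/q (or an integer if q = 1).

B = (-1/3, 5/2)
D = (-3, -7/2)

1. D_x = -3  [line -11·x + 7·y + -17/2 = 0 ∩ |DF|² = 97/4]
2. D_y = -7/2  [line -11·x + 7·y + -17/2 = 0 ∩ |DF|² = 97/4]
   → D = (-3, -7/2)
3. B_x = -1/3  [B is the centroid of △CDA]
4. B_y = 5/2  [B is the centroid of △CDA]
   → B = (-1/3, 5/2)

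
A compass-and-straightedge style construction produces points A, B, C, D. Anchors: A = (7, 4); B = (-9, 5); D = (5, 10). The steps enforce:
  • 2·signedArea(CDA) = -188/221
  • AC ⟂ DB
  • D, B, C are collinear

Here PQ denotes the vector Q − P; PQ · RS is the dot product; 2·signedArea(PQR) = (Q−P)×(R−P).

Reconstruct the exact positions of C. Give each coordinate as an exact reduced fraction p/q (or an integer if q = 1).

C = (1077/221, 2200/221)

1. C_x = 1077/221  [D, B, C are collinear ∩ AC ⟂ DB]
2. C_y = 2200/221  [D, B, C are collinear ∩ AC ⟂ DB]
   → C = (1077/221, 2200/221)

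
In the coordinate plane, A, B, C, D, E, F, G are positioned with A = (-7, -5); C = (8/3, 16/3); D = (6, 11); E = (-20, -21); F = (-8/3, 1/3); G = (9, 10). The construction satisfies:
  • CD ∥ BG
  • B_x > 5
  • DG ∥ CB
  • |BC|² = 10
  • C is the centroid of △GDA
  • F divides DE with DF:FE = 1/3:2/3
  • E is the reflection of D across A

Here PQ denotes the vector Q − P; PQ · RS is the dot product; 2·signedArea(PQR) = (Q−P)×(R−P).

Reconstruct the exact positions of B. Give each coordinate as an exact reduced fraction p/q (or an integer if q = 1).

B = (17/3, 13/3)

1. B_x = 17/3  [CD ∥ BG ∩ DG ∥ CB]
2. B_y = 13/3  [CD ∥ BG ∩ DG ∥ CB]
   → B = (17/3, 13/3)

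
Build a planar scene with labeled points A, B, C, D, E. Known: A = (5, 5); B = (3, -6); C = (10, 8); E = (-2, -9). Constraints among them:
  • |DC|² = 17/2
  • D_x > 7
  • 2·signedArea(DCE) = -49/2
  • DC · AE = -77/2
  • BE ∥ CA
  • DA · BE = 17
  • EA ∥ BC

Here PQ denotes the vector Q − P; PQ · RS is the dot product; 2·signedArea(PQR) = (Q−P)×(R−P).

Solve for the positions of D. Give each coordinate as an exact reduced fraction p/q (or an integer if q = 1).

D = (15/2, 13/2)

1. D_x = 15/2  [2·signedArea(DCE) = -49/2 ∩ DC · AE = -77/2]
2. D_y = 13/2  [2·signedArea(DCE) = -49/2 ∩ DC · AE = -77/2]
   → D = (15/2, 13/2)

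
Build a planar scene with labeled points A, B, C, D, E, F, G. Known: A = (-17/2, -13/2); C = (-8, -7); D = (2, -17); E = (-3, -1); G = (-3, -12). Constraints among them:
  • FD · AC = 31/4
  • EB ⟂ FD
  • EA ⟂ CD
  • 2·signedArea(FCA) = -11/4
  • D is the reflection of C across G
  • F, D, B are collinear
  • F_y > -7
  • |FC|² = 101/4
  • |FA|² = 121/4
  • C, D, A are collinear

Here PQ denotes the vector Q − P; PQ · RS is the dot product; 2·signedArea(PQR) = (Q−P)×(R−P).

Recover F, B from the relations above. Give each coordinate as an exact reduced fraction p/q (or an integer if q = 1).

1. F_x = -3  [2·signedArea(FCA) = -11/4 ∩ FD · AC = 31/4]
2. F_y = -13/2  [2·signedArea(FCA) = -11/4 ∩ FD · AC = 31/4]
   → F = (-3, -13/2)
3. B_x = -2778/541  [F, D, B are collinear ∩ EB ⟂ FD]
4. B_y = -1091/541  [F, D, B are collinear ∩ EB ⟂ FD]
   → B = (-2778/541, -1091/541)

B = (-2778/541, -1091/541)
F = (-3, -13/2)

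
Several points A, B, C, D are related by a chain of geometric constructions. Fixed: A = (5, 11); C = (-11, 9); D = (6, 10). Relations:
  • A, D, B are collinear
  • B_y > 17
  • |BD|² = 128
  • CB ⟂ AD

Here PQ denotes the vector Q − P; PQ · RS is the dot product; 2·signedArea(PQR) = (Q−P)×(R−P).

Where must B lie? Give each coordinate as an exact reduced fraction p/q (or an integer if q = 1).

1. B_x = -2  [A, D, B are collinear ∩ CB ⟂ AD]
2. B_y = 18  [A, D, B are collinear ∩ CB ⟂ AD]
   → B = (-2, 18)

B = (-2, 18)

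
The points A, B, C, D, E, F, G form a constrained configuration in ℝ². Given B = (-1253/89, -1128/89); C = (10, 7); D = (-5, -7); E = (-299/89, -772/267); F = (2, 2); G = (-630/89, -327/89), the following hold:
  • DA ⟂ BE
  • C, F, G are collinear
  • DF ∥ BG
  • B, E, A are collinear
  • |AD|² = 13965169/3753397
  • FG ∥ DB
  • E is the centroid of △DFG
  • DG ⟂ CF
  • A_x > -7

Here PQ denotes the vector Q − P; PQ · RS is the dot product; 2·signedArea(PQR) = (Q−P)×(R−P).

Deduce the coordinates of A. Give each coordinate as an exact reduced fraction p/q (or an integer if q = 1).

1. A_x = -23647507/3753397  [B, E, A are collinear ∩ DA ⟂ BE]
2. A_y = -20926132/3753397  [B, E, A are collinear ∩ DA ⟂ BE]
   → A = (-23647507/3753397, -20926132/3753397)

A = (-23647507/3753397, -20926132/3753397)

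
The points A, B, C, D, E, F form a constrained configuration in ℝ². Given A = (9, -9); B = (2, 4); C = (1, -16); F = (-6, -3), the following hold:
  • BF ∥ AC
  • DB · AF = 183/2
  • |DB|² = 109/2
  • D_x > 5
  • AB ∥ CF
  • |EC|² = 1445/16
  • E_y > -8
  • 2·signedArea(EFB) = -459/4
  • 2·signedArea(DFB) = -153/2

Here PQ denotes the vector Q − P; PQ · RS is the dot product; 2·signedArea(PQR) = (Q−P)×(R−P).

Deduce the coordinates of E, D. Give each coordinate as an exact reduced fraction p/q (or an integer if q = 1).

D = (11/2, -5/2)
E = (21/4, -15/2)

1. E_x = 21/4  [line -7·x + 8·y + 387/4 = 0 ∩ |EC|² = 1445/16]
2. E_y = -15/2  [line -7·x + 8·y + 387/4 = 0 ∩ |EC|² = 1445/16]
   → E = (21/4, -15/2)
3. D_x = 11/2  [2·signedArea(DFB) = -153/2 ∩ DB · AF = 183/2]
4. D_y = -5/2  [2·signedArea(DFB) = -153/2 ∩ DB · AF = 183/2]
   → D = (11/2, -5/2)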